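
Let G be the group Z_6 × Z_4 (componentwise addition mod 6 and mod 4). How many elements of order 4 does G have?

An element (a,b) has order lcm(ord(a), ord(b)); count pairs with lcm equal to 4.
Enumerating gives 4 such elements.

4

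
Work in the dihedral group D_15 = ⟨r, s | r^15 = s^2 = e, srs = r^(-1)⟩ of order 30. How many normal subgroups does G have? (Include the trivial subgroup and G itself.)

5

G has 28 subgroups. Checking conjugation-invariance by order — order 1: 1/1 normal; order 2: 0/15 normal; order 3: 1/1 normal; order 5: 1/1 normal; order 6: 0/5 normal; order 10: 0/3 normal; order 15: 1/1 normal; order 30: 1/1 normal.
Total normal subgroups: 5.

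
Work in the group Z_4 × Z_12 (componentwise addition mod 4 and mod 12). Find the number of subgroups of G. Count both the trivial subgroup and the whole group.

30

|G| = 48, so by Lagrange every subgroup order divides 48. Divisors: 1, 2, 3, 4, 6, 8, 12, 16, 24, 48.
Subgroups by order — order 1: 1; order 2: 3; order 3: 1; order 4: 7; order 6: 3; order 8: 3; order 12: 7; order 16: 1; order 24: 3; order 48: 1.
Total: 1 + 3 + 1 + 7 + 3 + 3 + 7 + 1 + 3 + 1 = 30.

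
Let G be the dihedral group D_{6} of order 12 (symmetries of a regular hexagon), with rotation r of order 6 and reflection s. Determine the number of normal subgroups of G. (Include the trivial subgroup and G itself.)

G has 16 subgroups. Checking conjugation-invariance by order — order 1: 1/1 normal; order 2: 1/7 normal; order 3: 1/1 normal; order 4: 0/3 normal; order 6: 3/3 normal; order 12: 1/1 normal.
Total normal subgroups: 7.

7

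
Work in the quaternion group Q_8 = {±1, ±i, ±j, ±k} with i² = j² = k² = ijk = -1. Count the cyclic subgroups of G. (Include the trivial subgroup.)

5

Group the elements of G by the cyclic subgroup they generate; each cyclic subgroup of order d accounts for φ(d) elements.
Cyclic subgroups by order — order 1: 1; order 2: 1; order 4: 3.
Total: 5.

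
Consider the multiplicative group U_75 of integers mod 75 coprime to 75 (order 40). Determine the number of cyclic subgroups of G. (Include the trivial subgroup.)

Group the elements of G by the cyclic subgroup they generate; each cyclic subgroup of order d accounts for φ(d) elements.
Cyclic subgroups by order — order 1: 1; order 2: 3; order 4: 2; order 5: 1; order 10: 3; order 20: 2.
Total: 12.

12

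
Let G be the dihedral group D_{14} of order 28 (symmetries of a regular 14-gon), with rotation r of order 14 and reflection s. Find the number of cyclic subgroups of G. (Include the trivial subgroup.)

Group the elements of G by the cyclic subgroup they generate; each cyclic subgroup of order d accounts for φ(d) elements.
Cyclic subgroups by order — order 1: 1; order 2: 15; order 7: 1; order 14: 1.
Total: 18.

18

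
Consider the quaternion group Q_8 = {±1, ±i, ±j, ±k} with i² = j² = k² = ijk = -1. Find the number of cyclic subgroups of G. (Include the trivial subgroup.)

5

Each element a generates a cyclic subgroup ⟨a⟩; distinct elements may generate the same one (a cyclic group of order d has φ(d) generators).
Cyclic subgroups by order — order 1: 1; order 2: 1; order 4: 3.
Total: 5.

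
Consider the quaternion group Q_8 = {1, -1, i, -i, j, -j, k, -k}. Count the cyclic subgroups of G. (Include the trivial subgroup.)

A cyclic subgroup of order d is generated by each of its φ(d) elements of order d, so the cyclic subgroups of order d number (#elements of order d)/φ(d).
Cyclic subgroups by order — order 1: 1; order 2: 1; order 4: 3.
Total: 5.

5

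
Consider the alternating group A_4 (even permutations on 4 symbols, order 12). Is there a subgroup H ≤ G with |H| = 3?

Yes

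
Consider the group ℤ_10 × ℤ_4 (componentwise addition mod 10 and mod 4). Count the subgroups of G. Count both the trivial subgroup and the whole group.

16

|G| = 40, so by Lagrange every subgroup order divides 40. Divisors: 1, 2, 4, 5, 8, 10, 20, 40.
Subgroups by order — order 1: 1; order 2: 3; order 4: 3; order 5: 1; order 8: 1; order 10: 3; order 20: 3; order 40: 1.
Total: 1 + 3 + 3 + 1 + 1 + 3 + 3 + 1 = 16.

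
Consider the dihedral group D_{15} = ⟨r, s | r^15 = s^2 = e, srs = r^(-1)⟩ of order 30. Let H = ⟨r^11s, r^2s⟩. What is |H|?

10

|⟨r^11s⟩| = 2 and |⟨r^2s⟩| = 2, so |H| is a multiple of lcm(2, 2) = 2 and divides |G| = 30.
Closing under the operation: H = {e, r^3, r^6, r^9, r^12, r^2s, r^5s, r^8s, r^11s, r^14s}, so |H| = 10.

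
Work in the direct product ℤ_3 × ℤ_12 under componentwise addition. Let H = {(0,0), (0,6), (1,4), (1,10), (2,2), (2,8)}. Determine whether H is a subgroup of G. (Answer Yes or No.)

|H| = 6 divides |G| = 36, consistent with Lagrange.
H contains the identity, every element's inverse is in H, and H is closed under +: it is a subgroup.
In fact H = ⟨(2,2)⟩.

Yes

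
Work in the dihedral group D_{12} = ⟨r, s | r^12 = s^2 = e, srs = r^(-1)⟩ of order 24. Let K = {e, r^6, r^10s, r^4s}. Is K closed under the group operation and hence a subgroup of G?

|K| = 4 divides |G| = 24, consistent with Lagrange.
K contains the identity, every element's inverse is in K, and K is closed under ·: it is a subgroup.

Yes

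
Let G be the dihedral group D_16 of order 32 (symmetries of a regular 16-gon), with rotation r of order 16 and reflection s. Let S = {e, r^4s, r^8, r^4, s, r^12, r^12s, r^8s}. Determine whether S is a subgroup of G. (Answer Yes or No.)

Yes

|S| = 8 divides |G| = 32, consistent with Lagrange.
S contains the identity, every element's inverse is in S, and S is closed under ·: it is a subgroup.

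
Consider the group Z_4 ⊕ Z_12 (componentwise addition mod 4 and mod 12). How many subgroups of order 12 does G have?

7

|G| = 48 and 12 | 48, so subgroups of order 12 are possible by Lagrange.
The subgroups of order 12 are: {(0,0), (0,1), (0,2), (0,3), (0,4), (0,5), (0,6), (0,7), (0,8), (0,9), (0,10), (0,11)}; {(0,0), (0,2), (0,4), (0,6), (0,8), (0,10), (2,0), (2,2), (2,4), (2,6), (2,8), (2,10)}; {(0,0), (0,2), (0,4), (0,6), (0,8), (0,10), (2,1), (2,3), (2,5), (2,7), (2,9), (2,11)}; {(0,0), (0,4), (0,8), (1,0), (1,4), (1,8), (2,0), (2,4), (2,8), (3,0), (3,4), (3,8)}; … (7 in all).
So G has 7 subgroups of order 12.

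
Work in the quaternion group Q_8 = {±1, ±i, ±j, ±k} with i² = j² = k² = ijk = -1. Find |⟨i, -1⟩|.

4

|⟨i⟩| = 4 and |⟨-1⟩| = 2, so |H| is a multiple of lcm(4, 2) = 4 and divides |G| = 8.
Closing under the operation: H = {1, -1, i, -i}, so |H| = 4.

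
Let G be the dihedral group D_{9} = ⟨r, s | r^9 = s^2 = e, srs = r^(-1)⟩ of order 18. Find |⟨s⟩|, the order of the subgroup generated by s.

Computing powers of s: the smallest k with (s)^k = e is k = 2.

2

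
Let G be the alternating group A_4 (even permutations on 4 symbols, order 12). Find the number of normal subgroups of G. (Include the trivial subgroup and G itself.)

G has 10 subgroups. Checking conjugation-invariance by order — order 1: 1/1 normal; order 2: 0/3 normal; order 3: 0/4 normal; order 4: 1/1 normal; order 12: 1/1 normal.
Total normal subgroups: 3.

3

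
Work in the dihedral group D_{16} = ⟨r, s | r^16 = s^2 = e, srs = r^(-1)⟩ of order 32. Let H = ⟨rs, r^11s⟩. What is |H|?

|⟨rs⟩| = 2 and |⟨r^11s⟩| = 2, so |H| is a multiple of lcm(2, 2) = 2 and divides |G| = 32.
Closing under the operation: H = {e, r^2, r^4, r^6, r^8, r^10, r^12, r^14, rs, r^3s, r^5s, r^7s, r^9s, r^11s, r^13s, r^15s}, so |H| = 16.

16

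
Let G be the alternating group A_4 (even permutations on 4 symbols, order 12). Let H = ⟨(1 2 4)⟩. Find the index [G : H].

4

|⟨(1 2 4)⟩| = 3 and |G| = 12.
By Lagrange, [G : H] = |G|/|H| = 12/3 = 4.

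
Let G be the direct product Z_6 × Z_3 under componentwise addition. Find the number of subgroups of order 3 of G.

4

|G| = 18 and 3 | 18, so subgroups of order 3 are possible by Lagrange.
The subgroups of order 3 are: {(0,0), (0,1), (0,2)}; {(0,0), (2,0), (4,0)}; {(0,0), (2,1), (4,2)}; {(0,0), (2,2), (4,1)}.
So G has 4 subgroups of order 3.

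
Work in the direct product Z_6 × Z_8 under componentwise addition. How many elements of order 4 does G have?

4

An element (a,b) has order lcm(ord(a), ord(b)); count pairs with lcm equal to 4.
Enumerating gives 4 such elements.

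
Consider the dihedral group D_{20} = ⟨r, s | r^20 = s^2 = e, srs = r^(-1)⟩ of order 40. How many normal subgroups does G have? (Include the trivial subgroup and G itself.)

G has 48 subgroups. Checking conjugation-invariance by order — order 1: 1/1 normal; order 2: 1/21 normal; order 4: 1/11 normal; order 5: 1/1 normal; order 8: 0/5 normal; order 10: 1/5 normal; order 20: 3/3 normal; order 40: 1/1 normal.
Total normal subgroups: 9.

9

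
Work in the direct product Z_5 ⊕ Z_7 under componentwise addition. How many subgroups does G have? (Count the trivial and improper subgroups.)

4

|G| = 35, so by Lagrange every subgroup order divides 35. Divisors: 1, 5, 7, 35.
Subgroups by order — order 1: 1; order 5: 1; order 7: 1; order 35: 1.
Total: 1 + 1 + 1 + 1 = 4.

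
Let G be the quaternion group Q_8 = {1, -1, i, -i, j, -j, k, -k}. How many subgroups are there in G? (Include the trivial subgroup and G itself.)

6

|G| = 8, so by Lagrange every subgroup order divides 8. Divisors: 1, 2, 4, 8.
Subgroups by order — order 1: 1; order 2: 1; order 4: 3; order 8: 1.
Total: 1 + 1 + 3 + 1 = 6.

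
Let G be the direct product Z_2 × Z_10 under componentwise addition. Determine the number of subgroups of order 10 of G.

3

|G| = 20 and 10 | 20, so subgroups of order 10 are possible by Lagrange.
The subgroups of order 10 are: {(0,0), (0,1), (0,2), (0,3), (0,4), (0,5), (0,6), (0,7), (0,8), (0,9)}; {(0,0), (0,2), (0,4), (0,6), (0,8), (1,0), (1,2), (1,4), (1,6), (1,8)}; {(0,0), (0,2), (0,4), (0,6), (0,8), (1,1), (1,3), (1,5), (1,7), (1,9)}.
So G has 3 subgroups of order 10.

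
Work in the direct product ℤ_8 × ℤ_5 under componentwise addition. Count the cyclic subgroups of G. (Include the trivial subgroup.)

8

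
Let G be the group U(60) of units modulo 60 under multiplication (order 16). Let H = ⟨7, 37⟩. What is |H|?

8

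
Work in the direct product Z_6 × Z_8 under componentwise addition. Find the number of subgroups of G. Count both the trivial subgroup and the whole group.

|G| = 48, so by Lagrange every subgroup order divides 48. Divisors: 1, 2, 3, 4, 6, 8, 12, 16, 24, 48.
Subgroups by order — order 1: 1; order 2: 3; order 3: 1; order 4: 3; order 6: 3; order 8: 3; order 12: 3; order 16: 1; order 24: 3; order 48: 1.
Total: 1 + 3 + 1 + 3 + 3 + 3 + 3 + 1 + 3 + 1 = 22.

22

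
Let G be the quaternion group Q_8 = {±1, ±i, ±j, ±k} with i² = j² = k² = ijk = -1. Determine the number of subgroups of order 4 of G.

|G| = 8 and 4 | 8, so subgroups of order 4 are possible by Lagrange.
The subgroups of order 4 are: {1, -1, i, -i}; {1, -1, j, -j}; {1, -1, k, -k}.
So G has 3 subgroups of order 4.

3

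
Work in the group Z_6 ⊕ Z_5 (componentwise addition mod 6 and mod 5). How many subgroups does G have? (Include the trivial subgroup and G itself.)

8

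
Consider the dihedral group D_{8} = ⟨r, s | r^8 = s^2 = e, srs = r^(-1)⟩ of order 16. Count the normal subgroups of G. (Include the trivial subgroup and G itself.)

G has 19 subgroups. Checking conjugation-invariance by order — order 1: 1/1 normal; order 2: 1/9 normal; order 4: 1/5 normal; order 8: 3/3 normal; order 16: 1/1 normal.
Total normal subgroups: 7.

7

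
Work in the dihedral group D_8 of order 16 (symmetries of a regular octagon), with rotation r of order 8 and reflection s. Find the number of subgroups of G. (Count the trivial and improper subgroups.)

|G| = 16, so by Lagrange every subgroup order divides 16. Divisors: 1, 2, 4, 8, 16.
Subgroups by order — order 1: 1; order 2: 9; order 4: 5; order 8: 3; order 16: 1.
Total: 1 + 9 + 5 + 3 + 1 = 19.

19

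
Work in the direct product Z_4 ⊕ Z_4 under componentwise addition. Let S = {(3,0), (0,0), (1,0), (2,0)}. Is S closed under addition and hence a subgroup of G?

Yes

|S| = 4 divides |G| = 16, consistent with Lagrange.
S contains the identity, every element's inverse is in S, and S is closed under +: it is a subgroup.
In fact S = ⟨(1,0)⟩.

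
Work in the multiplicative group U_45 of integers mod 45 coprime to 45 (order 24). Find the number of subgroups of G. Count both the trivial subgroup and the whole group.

|G| = 24, so by Lagrange every subgroup order divides 24. Divisors: 1, 2, 3, 4, 6, 8, 12, 24.
Subgroups by order — order 1: 1; order 2: 3; order 3: 1; order 4: 3; order 6: 3; order 8: 1; order 12: 3; order 24: 1.
Total: 1 + 3 + 1 + 3 + 3 + 1 + 3 + 1 = 16.

16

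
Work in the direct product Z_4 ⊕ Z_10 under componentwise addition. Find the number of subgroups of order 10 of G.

3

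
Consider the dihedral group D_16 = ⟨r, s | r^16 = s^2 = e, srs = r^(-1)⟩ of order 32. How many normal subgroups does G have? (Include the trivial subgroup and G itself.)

G has 36 subgroups. Checking conjugation-invariance by order — order 1: 1/1 normal; order 2: 1/17 normal; order 4: 1/9 normal; order 8: 1/5 normal; order 16: 3/3 normal; order 32: 1/1 normal.
Total normal subgroups: 8.

8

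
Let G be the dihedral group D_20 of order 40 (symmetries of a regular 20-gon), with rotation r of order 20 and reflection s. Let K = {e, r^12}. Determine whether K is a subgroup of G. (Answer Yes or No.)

No

r^12 ∈ K but its inverse r^8 ∉ K, so K is not a subgroup.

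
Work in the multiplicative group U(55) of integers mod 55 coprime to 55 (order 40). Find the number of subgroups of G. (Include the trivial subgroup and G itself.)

16

|G| = 40, so by Lagrange every subgroup order divides 40. Divisors: 1, 2, 4, 5, 8, 10, 20, 40.
Subgroups by order — order 1: 1; order 2: 3; order 4: 3; order 5: 1; order 8: 1; order 10: 3; order 20: 3; order 40: 1.
Total: 1 + 3 + 3 + 1 + 1 + 3 + 3 + 1 = 16.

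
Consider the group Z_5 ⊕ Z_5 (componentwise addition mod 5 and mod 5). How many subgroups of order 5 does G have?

6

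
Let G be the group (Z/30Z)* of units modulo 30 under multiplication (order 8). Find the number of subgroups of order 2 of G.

3

|G| = 8 and 2 | 8, so subgroups of order 2 are possible by Lagrange.
The subgroups of order 2 are: {1, 11}; {1, 19}; {1, 29}.
So G has 3 subgroups of order 2.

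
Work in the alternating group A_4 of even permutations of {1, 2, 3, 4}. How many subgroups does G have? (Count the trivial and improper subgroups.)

|G| = 12, so by Lagrange every subgroup order divides 12. Divisors: 1, 2, 3, 4, 6, 12.
Subgroups by order — order 1: 1; order 2: 3; order 3: 4; order 4: 1; order 6: 0; order 12: 1.
Total: 1 + 3 + 4 + 1 + 0 + 1 = 10.

10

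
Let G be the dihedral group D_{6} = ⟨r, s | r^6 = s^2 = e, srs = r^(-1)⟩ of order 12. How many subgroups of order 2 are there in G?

7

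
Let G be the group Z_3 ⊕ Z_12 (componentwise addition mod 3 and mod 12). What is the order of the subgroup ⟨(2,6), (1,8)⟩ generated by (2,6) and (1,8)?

18

|⟨(2,6)⟩| = 6 and |⟨(1,8)⟩| = 3, so |H| is a multiple of lcm(6, 3) = 6 and divides |G| = 36.
Closing under the operation: H = {(0,0), (0,2), (0,4), (0,6), (0,8), (0,10), (1,0), (1,2), (1,4), (1,6), (1,8), (1,10), (2,0), (2,2), (2,4), (2,6), (2,8), (2,10)}, so |H| = 18.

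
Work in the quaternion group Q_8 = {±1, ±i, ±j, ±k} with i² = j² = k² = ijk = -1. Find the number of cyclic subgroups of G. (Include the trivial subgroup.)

5

Each element a generates a cyclic subgroup ⟨a⟩; distinct elements may generate the same one (a cyclic group of order d has φ(d) generators).
Cyclic subgroups by order — order 1: 1; order 2: 1; order 4: 3.
Total: 5.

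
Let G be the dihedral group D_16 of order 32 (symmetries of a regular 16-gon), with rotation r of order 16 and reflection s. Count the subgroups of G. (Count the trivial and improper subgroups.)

36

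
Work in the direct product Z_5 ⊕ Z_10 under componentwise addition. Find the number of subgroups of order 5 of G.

|G| = 50 and 5 | 50, so subgroups of order 5 are possible by Lagrange.
The subgroups of order 5 are: {(0,0), (0,2), (0,4), (0,6), (0,8)}; {(0,0), (1,0), (2,0), (3,0), (4,0)}; {(0,0), (1,2), (2,4), (3,6), (4,8)}; {(0,0), (1,4), (2,8), (3,2), (4,6)}; … (6 in all).
So G has 6 subgroups of order 5.

6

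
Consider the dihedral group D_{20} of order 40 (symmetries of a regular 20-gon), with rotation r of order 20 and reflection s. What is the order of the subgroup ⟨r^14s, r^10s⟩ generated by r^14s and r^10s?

|⟨r^14s⟩| = 2 and |⟨r^10s⟩| = 2, so |H| is a multiple of lcm(2, 2) = 2 and divides |G| = 40.
Closing under the operation: H = {e, r^4, r^8, r^12, r^16, r^2s, r^6s, r^10s, r^14s, r^18s}, so |H| = 10.

10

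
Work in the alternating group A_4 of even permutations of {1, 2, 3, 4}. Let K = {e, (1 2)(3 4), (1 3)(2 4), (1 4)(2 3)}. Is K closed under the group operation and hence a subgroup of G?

|K| = 4 divides |G| = 12, consistent with Lagrange.
K contains the identity, every element's inverse is in K, and K is closed under ∘: it is a subgroup.

Yes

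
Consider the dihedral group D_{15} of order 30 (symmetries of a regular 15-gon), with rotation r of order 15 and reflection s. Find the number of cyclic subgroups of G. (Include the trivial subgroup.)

19

A cyclic subgroup of order d is generated by each of its φ(d) elements of order d, so the cyclic subgroups of order d number (#elements of order d)/φ(d).
Cyclic subgroups by order — order 1: 1; order 2: 15; order 3: 1; order 5: 1; order 15: 1.
Total: 19.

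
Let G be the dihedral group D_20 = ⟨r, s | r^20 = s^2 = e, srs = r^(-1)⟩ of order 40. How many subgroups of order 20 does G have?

|G| = 40 and 20 | 40, so subgroups of order 20 are possible by Lagrange.
The subgroups of order 20 are: {e, r, r^2, r^3, r^4, r^5, r^6, r^7, r^8, r^9, r^10, r^11, r^12, r^13, r^14, r^15, r^16, r^17, r^18, r^19}; {e, r^2, r^4, r^6, r^8, r^10, r^12, r^14, r^16, r^18, s, r^2s, r^4s, r^6s, r^8s, r^10s, r^12s, r^14s, r^16s, r^18s}; {e, r^2, r^4, r^6, r^8, r^10, r^12, r^14, r^16, r^18, rs, r^3s, r^5s, r^7s, r^9s, r^11s, r^13s, r^15s, r^17s, r^19s}.
So G has 3 subgroups of order 20.

3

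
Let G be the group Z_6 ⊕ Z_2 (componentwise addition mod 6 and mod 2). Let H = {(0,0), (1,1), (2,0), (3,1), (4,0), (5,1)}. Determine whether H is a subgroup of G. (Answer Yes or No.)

Yes

|H| = 6 divides |G| = 12, consistent with Lagrange.
H contains the identity, every element's inverse is in H, and H is closed under +: it is a subgroup.
In fact H = ⟨(1,1)⟩.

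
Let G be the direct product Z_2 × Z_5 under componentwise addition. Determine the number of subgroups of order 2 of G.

1

|G| = 10 and 2 | 10, so subgroups of order 2 are possible by Lagrange.
The subgroups of order 2 are: {(0,0), (1,0)}.
So G has 1 subgroup of order 2.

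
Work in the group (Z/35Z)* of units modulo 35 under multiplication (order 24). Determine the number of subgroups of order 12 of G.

|G| = 24 and 12 | 24, so subgroups of order 12 are possible by Lagrange.
The subgroups of order 12 are: {1, 3, 4, 9, 11, 12, 13, 16, 17, 27, 29, 33}; {1, 2, 4, 8, 9, 11, 16, 18, 22, 23, 29, 32}; {1, 4, 6, 9, 11, 16, 19, 24, 26, 29, 31, 34}.
So G has 3 subgroups of order 12.

3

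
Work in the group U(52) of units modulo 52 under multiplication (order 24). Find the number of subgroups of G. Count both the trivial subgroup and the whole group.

16

|G| = 24, so by Lagrange every subgroup order divides 24. Divisors: 1, 2, 3, 4, 6, 8, 12, 24.
Subgroups by order — order 1: 1; order 2: 3; order 3: 1; order 4: 3; order 6: 3; order 8: 1; order 12: 3; order 24: 1.
Total: 1 + 3 + 1 + 3 + 3 + 1 + 3 + 1 = 16.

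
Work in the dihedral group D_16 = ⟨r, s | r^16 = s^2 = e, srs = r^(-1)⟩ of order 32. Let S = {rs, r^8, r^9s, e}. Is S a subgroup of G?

Yes

|S| = 4 divides |G| = 32, consistent with Lagrange.
S contains the identity, every element's inverse is in S, and S is closed under ·: it is a subgroup.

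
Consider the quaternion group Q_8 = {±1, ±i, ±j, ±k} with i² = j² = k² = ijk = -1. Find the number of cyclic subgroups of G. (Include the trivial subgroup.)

Group the elements of G by the cyclic subgroup they generate; each cyclic subgroup of order d accounts for φ(d) elements.
Cyclic subgroups by order — order 1: 1; order 2: 1; order 4: 3.
Total: 5.

5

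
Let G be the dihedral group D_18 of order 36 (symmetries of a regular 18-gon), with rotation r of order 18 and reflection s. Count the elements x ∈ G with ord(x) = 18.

The elements of order 18 are: r, r^5, r^7, r^11, r^13, r^17.
That's 6.

6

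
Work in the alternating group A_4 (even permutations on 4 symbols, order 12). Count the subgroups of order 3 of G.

4

|G| = 12 and 3 | 12, so subgroups of order 3 are possible by Lagrange.
The subgroups of order 3 are: {e, (1 2 3), (1 3 2)}; {e, (1 2 4), (1 4 2)}; {e, (1 3 4), (1 4 3)}; {e, (2 3 4), (2 4 3)}.
So G has 4 subgroups of order 3.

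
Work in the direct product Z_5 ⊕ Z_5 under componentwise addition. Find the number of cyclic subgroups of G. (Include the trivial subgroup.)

7

A cyclic subgroup of order d is generated by each of its φ(d) elements of order d, so the cyclic subgroups of order d number (#elements of order d)/φ(d).
Cyclic subgroups by order — order 1: 1; order 5: 6.
Total: 7.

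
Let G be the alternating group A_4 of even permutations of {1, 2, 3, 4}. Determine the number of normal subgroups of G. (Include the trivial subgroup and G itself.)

3

G has 10 subgroups. Checking conjugation-invariance by order — order 1: 1/1 normal; order 2: 0/3 normal; order 3: 0/4 normal; order 4: 1/1 normal; order 12: 1/1 normal.
Total normal subgroups: 3.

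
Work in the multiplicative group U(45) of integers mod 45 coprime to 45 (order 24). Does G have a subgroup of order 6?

6 | 24. A subgroup of order 6 is {1, 11, 16, 26, 31, 41}.

Yes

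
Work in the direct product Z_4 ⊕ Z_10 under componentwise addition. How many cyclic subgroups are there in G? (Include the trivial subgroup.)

12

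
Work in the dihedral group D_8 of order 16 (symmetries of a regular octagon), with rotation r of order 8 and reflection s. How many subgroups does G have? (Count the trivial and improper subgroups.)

|G| = 16, so by Lagrange every subgroup order divides 16. Divisors: 1, 2, 4, 8, 16.
Subgroups by order — order 1: 1; order 2: 9; order 4: 5; order 8: 3; order 16: 1.
Total: 1 + 9 + 5 + 3 + 1 = 19.

19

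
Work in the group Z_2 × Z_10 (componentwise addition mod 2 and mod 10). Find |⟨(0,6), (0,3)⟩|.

|⟨(0,6)⟩| = 5 and |⟨(0,3)⟩| = 10, so |H| is a multiple of lcm(5, 10) = 10 and divides |G| = 20.
Closing under the operation: H = {(0,0), (0,1), (0,2), (0,3), (0,4), (0,5), (0,6), (0,7), (0,8), (0,9)}, so |H| = 10.

10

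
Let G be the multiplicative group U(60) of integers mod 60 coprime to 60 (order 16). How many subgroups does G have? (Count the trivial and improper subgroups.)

|G| = 16, so by Lagrange every subgroup order divides 16. Divisors: 1, 2, 4, 8, 16.
Subgroups by order — order 1: 1; order 2: 7; order 4: 11; order 8: 7; order 16: 1.
Total: 1 + 7 + 11 + 7 + 1 = 27.

27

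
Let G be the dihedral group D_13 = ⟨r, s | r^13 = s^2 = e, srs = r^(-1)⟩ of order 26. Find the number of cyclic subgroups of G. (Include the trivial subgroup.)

15

Each element a generates a cyclic subgroup ⟨a⟩; distinct elements may generate the same one (a cyclic group of order d has φ(d) generators).
Cyclic subgroups by order — order 1: 1; order 2: 13; order 13: 1.
Total: 15.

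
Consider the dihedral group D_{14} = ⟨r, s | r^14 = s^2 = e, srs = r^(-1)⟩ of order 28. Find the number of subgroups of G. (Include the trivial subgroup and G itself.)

28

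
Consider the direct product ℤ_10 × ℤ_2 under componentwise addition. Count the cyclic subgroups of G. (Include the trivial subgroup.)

Group the elements of G by the cyclic subgroup they generate; each cyclic subgroup of order d accounts for φ(d) elements.
Cyclic subgroups by order — order 1: 1; order 2: 3; order 5: 1; order 10: 3.
Total: 8.

8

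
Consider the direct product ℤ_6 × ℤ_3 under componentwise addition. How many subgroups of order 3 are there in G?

4

|G| = 18 and 3 | 18, so subgroups of order 3 are possible by Lagrange.
The subgroups of order 3 are: {(0,0), (0,1), (0,2)}; {(0,0), (2,0), (4,0)}; {(0,0), (2,1), (4,2)}; {(0,0), (2,2), (4,1)}.
So G has 4 subgroups of order 3.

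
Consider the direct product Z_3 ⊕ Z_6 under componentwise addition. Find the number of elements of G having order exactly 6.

An element (a,b) has order lcm(ord(a), ord(b)); count pairs with lcm equal to 6.
Enumerating gives 8 such elements.

8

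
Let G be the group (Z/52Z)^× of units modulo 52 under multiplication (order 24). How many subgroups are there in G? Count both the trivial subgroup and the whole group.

16

|G| = 24, so by Lagrange every subgroup order divides 24. Divisors: 1, 2, 3, 4, 6, 8, 12, 24.
Subgroups by order — order 1: 1; order 2: 3; order 3: 1; order 4: 3; order 6: 3; order 8: 1; order 12: 3; order 24: 1.
Total: 1 + 3 + 1 + 3 + 3 + 1 + 3 + 1 = 16.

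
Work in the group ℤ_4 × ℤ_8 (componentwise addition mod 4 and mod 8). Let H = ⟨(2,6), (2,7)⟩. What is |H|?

16

|⟨(2,6)⟩| = 4 and |⟨(2,7)⟩| = 8, so |H| is a multiple of lcm(4, 8) = 8 and divides |G| = 32.
Closing under the operation: H = {(0,0), (0,1), (0,2), (0,3), (0,4), (0,5), (0,6), (0,7), (2,0), (2,1), (2,2), (2,3), (2,4), (2,5), (2,6), (2,7)}, so |H| = 16.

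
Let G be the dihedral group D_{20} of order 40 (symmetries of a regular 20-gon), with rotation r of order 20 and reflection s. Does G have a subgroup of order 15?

15 does not divide |G| = 40, so by Lagrange no subgroup of order 15 exists.

No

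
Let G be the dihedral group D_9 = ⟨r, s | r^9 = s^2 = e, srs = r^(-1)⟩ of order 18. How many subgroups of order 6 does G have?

3

|G| = 18 and 6 | 18, so subgroups of order 6 are possible by Lagrange.
The subgroups of order 6 are: {e, r^3, r^6, r^2s, r^5s, r^8s}; {e, r^3, r^6, s, r^3s, r^6s}; {e, r^3, r^6, rs, r^4s, r^7s}.
So G has 3 subgroups of order 6.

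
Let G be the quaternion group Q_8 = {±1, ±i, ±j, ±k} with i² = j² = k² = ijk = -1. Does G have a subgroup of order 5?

5 does not divide |G| = 8, so by Lagrange no subgroup of order 5 exists.

No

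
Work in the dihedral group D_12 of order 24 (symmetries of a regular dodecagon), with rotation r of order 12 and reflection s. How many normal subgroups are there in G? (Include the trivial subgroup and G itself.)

9

G has 34 subgroups. Checking conjugation-invariance by order — order 1: 1/1 normal; order 2: 1/13 normal; order 3: 1/1 normal; order 4: 1/7 normal; order 6: 1/5 normal; order 8: 0/3 normal; order 12: 3/3 normal; order 24: 1/1 normal.
Total normal subgroups: 9.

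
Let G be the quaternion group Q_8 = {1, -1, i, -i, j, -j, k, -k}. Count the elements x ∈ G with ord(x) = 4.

6

The elements of order 4 are: i, -i, j, -j, k, -k.
That's 6.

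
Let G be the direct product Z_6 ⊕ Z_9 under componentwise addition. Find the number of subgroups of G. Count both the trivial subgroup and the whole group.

|G| = 54, so by Lagrange every subgroup order divides 54. Divisors: 1, 2, 3, 6, 9, 18, 27, 54.
Subgroups by order — order 1: 1; order 2: 1; order 3: 4; order 6: 4; order 9: 4; order 18: 4; order 27: 1; order 54: 1.
Total: 1 + 1 + 4 + 4 + 4 + 4 + 1 + 1 = 20.

20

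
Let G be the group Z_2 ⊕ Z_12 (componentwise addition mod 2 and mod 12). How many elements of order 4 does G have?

4

An element (a,b) has order lcm(ord(a), ord(b)); count pairs with lcm equal to 4.
Enumerating gives 4 such elements.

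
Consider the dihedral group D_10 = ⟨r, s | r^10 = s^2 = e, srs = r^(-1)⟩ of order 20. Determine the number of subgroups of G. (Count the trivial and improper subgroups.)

|G| = 20, so by Lagrange every subgroup order divides 20. Divisors: 1, 2, 4, 5, 10, 20.
Subgroups by order — order 1: 1; order 2: 11; order 4: 5; order 5: 1; order 10: 3; order 20: 1.
Total: 1 + 11 + 5 + 1 + 3 + 1 = 22.

22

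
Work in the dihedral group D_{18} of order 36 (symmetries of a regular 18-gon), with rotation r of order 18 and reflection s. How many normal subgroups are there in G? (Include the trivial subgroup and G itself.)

G has 45 subgroups. Checking conjugation-invariance by order — order 1: 1/1 normal; order 2: 1/19 normal; order 3: 1/1 normal; order 4: 0/9 normal; order 6: 1/7 normal; order 9: 1/1 normal; order 12: 0/3 normal; order 18: 3/3 normal; order 36: 1/1 normal.
Total normal subgroups: 9.

9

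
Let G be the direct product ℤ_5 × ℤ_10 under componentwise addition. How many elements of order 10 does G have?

24

An element (a,b) has order lcm(ord(a), ord(b)); count pairs with lcm equal to 10.
Enumerating gives 24 such elements.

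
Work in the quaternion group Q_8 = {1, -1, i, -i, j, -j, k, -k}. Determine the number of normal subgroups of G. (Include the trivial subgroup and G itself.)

G has 6 subgroups. Checking conjugation-invariance by order — order 1: 1/1 normal; order 2: 1/1 normal; order 4: 3/3 normal; order 8: 1/1 normal.
Total normal subgroups: 6.

6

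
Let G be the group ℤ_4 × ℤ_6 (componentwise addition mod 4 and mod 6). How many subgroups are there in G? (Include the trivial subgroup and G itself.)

16

|G| = 24, so by Lagrange every subgroup order divides 24. Divisors: 1, 2, 3, 4, 6, 8, 12, 24.
Subgroups by order — order 1: 1; order 2: 3; order 3: 1; order 4: 3; order 6: 3; order 8: 1; order 12: 3; order 24: 1.
Total: 1 + 3 + 1 + 3 + 3 + 1 + 3 + 1 = 16.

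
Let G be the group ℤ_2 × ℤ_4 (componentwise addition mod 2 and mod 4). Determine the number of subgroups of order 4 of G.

|G| = 8 and 4 | 8, so subgroups of order 4 are possible by Lagrange.
The subgroups of order 4 are: {(0,0), (0,1), (0,2), (0,3)}; {(0,0), (0,2), (1,0), (1,2)}; {(0,0), (0,2), (1,1), (1,3)}.
So G has 3 subgroups of order 4.

3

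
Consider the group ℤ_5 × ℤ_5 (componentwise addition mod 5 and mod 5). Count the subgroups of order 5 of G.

|G| = 25 and 5 | 25, so subgroups of order 5 are possible by Lagrange.
The subgroups of order 5 are: {(0,0), (0,1), (0,2), (0,3), (0,4)}; {(0,0), (1,0), (2,0), (3,0), (4,0)}; {(0,0), (1,1), (2,2), (3,3), (4,4)}; {(0,0), (1,2), (2,4), (3,1), (4,3)}; … (6 in all).
So G has 6 subgroups of order 5.

6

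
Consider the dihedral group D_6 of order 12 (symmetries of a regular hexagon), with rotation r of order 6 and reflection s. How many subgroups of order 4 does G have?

|G| = 12 and 4 | 12, so subgroups of order 4 are possible by Lagrange.
The subgroups of order 4 are: {e, r^3, r^2s, r^5s}; {e, r^3, s, r^3s}; {e, r^3, rs, r^4s}.
So G has 3 subgroups of order 4.

3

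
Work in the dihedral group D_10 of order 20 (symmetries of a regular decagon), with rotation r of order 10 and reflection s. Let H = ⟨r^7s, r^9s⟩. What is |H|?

10

|⟨r^7s⟩| = 2 and |⟨r^9s⟩| = 2, so |H| is a multiple of lcm(2, 2) = 2 and divides |G| = 20.
Closing under the operation: H = {e, r^2, r^4, r^6, r^8, rs, r^3s, r^5s, r^7s, r^9s}, so |H| = 10.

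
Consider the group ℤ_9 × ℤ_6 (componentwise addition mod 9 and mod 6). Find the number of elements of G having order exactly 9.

18

An element (a,b) has order lcm(ord(a), ord(b)); count pairs with lcm equal to 9.
Enumerating gives 18 such elements.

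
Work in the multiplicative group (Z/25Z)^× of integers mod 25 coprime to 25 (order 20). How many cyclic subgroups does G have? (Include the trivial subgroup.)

A cyclic subgroup of order d is generated by each of its φ(d) elements of order d, so the cyclic subgroups of order d number (#elements of order d)/φ(d).
Cyclic subgroups by order — order 1: 1; order 2: 1; order 4: 1; order 5: 1; order 10: 1; order 20: 1.
Total: 6.

6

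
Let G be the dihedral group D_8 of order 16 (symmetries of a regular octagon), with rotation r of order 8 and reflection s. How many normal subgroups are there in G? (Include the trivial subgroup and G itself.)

7

G has 19 subgroups. Checking conjugation-invariance by order — order 1: 1/1 normal; order 2: 1/9 normal; order 4: 1/5 normal; order 8: 3/3 normal; order 16: 1/1 normal.
Total normal subgroups: 7.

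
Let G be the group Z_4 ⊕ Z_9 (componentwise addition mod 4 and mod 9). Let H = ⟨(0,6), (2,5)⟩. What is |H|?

18

|⟨(0,6)⟩| = 3 and |⟨(2,5)⟩| = 18, so |H| is a multiple of lcm(3, 18) = 18 and divides |G| = 36.
Closing under the operation: H = {(0,0), (0,1), (0,2), (0,3), (0,4), (0,5), (0,6), (0,7), (0,8), (2,0), (2,1), (2,2), (2,3), (2,4), (2,5), (2,6), (2,7), (2,8)}, so |H| = 18.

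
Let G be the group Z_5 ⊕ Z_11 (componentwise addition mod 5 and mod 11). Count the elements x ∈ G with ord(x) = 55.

An element (a,b) has order lcm(ord(a), ord(b)); count pairs with lcm equal to 55.
Enumerating gives 40 such elements.

40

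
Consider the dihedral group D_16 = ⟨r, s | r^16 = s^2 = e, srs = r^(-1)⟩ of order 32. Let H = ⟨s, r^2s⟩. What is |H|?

|⟨s⟩| = 2 and |⟨r^2s⟩| = 2, so |H| is a multiple of lcm(2, 2) = 2 and divides |G| = 32.
Closing under the operation: H = {e, r^2, r^4, r^6, r^8, r^10, r^12, r^14, s, r^2s, r^4s, r^6s, r^8s, r^10s, r^12s, r^14s}, so |H| = 16.

16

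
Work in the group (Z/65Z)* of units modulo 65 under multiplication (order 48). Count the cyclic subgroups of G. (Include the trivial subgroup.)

Group the elements of G by the cyclic subgroup they generate; each cyclic subgroup of order d accounts for φ(d) elements.
Cyclic subgroups by order — order 1: 1; order 2: 3; order 3: 1; order 4: 6; order 6: 3; order 12: 6.
Total: 20.

20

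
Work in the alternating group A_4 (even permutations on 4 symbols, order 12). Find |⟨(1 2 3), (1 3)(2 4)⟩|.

12

|⟨(1 2 3)⟩| = 3 and |⟨(1 3)(2 4)⟩| = 2, so |H| is a multiple of lcm(3, 2) = 6 and divides |G| = 12.
Closing {(1 2 3), (1 3)(2 4)} under the group operation gives all of G, so |H| = 12.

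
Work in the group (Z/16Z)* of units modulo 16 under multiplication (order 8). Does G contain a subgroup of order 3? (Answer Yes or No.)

No

3 does not divide |G| = 8, so by Lagrange no subgroup of order 3 exists.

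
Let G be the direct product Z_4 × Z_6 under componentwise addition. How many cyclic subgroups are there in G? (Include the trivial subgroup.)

A cyclic subgroup of order d is generated by each of its φ(d) elements of order d, so the cyclic subgroups of order d number (#elements of order d)/φ(d).
Cyclic subgroups by order — order 1: 1; order 2: 3; order 3: 1; order 4: 2; order 6: 3; order 12: 2.
Total: 12.

12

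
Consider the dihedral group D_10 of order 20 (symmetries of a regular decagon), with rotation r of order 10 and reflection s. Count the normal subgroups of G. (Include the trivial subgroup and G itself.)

7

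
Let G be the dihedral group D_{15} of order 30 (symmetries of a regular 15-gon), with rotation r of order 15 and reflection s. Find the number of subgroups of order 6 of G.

5

|G| = 30 and 6 | 30, so subgroups of order 6 are possible by Lagrange.
The subgroups of order 6 are: {e, r^5, r^10, s, r^5s, r^10s}; {e, r^5, r^10, rs, r^6s, r^11s}; {e, r^5, r^10, r^2s, r^7s, r^12s}; {e, r^5, r^10, r^3s, r^8s, r^13s}; … (5 in all).
So G has 5 subgroups of order 6.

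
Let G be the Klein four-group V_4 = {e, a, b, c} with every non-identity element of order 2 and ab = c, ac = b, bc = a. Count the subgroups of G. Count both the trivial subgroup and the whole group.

5

|G| = 4, so by Lagrange every subgroup order divides 4. Divisors: 1, 2, 4.
Subgroups by order — order 1: 1; order 2: 3; order 4: 1.
Total: 1 + 3 + 1 = 5.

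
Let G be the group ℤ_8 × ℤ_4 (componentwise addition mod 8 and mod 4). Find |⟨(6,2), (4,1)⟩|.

|⟨(6,2)⟩| = 4 and |⟨(4,1)⟩| = 4, so |H| is a multiple of lcm(4, 4) = 4 and divides |G| = 32.
Closing under the operation: H = {(0,0), (0,1), (0,2), (0,3), (2,0), (2,1), (2,2), (2,3), (4,0), (4,1), (4,2), (4,3), (6,0), (6,1), (6,2), (6,3)}, so |H| = 16.

16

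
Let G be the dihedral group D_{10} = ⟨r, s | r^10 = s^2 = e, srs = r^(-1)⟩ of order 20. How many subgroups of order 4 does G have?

5

|G| = 20 and 4 | 20, so subgroups of order 4 are possible by Lagrange.
The subgroups of order 4 are: {e, r^5, r^2s, r^7s}; {e, r^5, r^3s, r^8s}; {e, r^5, r^4s, r^9s}; {e, r^5, s, r^5s}; … (5 in all).
So G has 5 subgroups of order 4.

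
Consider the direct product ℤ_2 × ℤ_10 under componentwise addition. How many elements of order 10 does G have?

12

An element (a,b) has order lcm(ord(a), ord(b)); count pairs with lcm equal to 10.
Enumerating gives 12 such elements.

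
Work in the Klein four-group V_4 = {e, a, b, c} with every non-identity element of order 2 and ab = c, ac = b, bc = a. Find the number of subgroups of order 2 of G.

3

|G| = 4 and 2 | 4, so subgroups of order 2 are possible by Lagrange.
The subgroups of order 2 are: {e, a}; {e, b}; {e, c}.
So G has 3 subgroups of order 2.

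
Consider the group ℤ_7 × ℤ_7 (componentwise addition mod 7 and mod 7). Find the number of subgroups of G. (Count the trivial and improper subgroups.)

10

|G| = 49, so by Lagrange every subgroup order divides 49. Divisors: 1, 7, 49.
Subgroups by order — order 1: 1; order 7: 8; order 49: 1.
Total: 1 + 8 + 1 = 10.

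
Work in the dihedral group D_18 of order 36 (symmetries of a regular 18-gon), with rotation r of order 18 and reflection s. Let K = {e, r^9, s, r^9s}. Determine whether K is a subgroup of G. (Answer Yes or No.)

Yes

|K| = 4 divides |G| = 36, consistent with Lagrange.
K contains the identity, every element's inverse is in K, and K is closed under ·: it is a subgroup.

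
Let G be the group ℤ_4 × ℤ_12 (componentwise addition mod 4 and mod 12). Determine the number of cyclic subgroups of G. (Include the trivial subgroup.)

Group the elements of G by the cyclic subgroup they generate; each cyclic subgroup of order d accounts for φ(d) elements.
Cyclic subgroups by order — order 1: 1; order 2: 3; order 3: 1; order 4: 6; order 6: 3; order 12: 6.
Total: 20.

20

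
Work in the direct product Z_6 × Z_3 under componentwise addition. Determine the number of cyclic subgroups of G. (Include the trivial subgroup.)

Each element a generates a cyclic subgroup ⟨a⟩; distinct elements may generate the same one (a cyclic group of order d has φ(d) generators).
Cyclic subgroups by order — order 1: 1; order 2: 1; order 3: 4; order 6: 4.
Total: 10.

10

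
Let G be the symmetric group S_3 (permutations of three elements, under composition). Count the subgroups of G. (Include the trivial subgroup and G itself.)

6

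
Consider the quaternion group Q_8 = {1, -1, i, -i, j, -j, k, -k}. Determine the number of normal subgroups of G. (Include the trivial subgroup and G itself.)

G has 6 subgroups. Checking conjugation-invariance by order — order 1: 1/1 normal; order 2: 1/1 normal; order 4: 3/3 normal; order 8: 1/1 normal.
Total normal subgroups: 6.

6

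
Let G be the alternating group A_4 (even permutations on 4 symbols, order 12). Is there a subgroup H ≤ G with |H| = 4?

4 | 12. A subgroup of order 4 is {e, (1 2)(3 4), (1 3)(2 4), (1 4)(2 3)}.

Yes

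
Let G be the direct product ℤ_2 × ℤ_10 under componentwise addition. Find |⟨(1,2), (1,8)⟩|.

|⟨(1,2)⟩| = 10 and |⟨(1,8)⟩| = 10, so |H| is a multiple of lcm(10, 10) = 10 and divides |G| = 20.
Closing under the operation: H = {(0,0), (0,2), (0,4), (0,6), (0,8), (1,0), (1,2), (1,4), (1,6), (1,8)}, so |H| = 10.

10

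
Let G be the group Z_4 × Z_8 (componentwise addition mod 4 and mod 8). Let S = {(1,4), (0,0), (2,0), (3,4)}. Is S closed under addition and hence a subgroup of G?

|S| = 4 divides |G| = 32, consistent with Lagrange.
S contains the identity, every element's inverse is in S, and S is closed under +: it is a subgroup.
In fact S = ⟨(3,4)⟩.

Yes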